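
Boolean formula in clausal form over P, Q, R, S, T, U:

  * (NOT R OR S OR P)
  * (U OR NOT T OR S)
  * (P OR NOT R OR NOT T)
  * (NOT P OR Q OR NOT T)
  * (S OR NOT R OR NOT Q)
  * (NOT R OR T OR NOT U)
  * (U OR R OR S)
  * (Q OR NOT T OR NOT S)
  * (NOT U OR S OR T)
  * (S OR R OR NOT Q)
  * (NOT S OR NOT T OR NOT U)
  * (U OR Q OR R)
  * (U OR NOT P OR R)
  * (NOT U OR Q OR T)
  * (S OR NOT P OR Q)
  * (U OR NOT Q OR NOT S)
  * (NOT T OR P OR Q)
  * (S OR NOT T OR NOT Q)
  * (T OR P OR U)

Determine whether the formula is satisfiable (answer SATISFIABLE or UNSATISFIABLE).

Set P = True and propagate.
For the remaining variables, Q = True, R = False, S = True, T = False, U = True works.
Every clause has at least one true literal under this assignment.
So P = True, Q = True, R = False, S = True, T = False, U = True is a satisfying assignment.

SATISFIABLE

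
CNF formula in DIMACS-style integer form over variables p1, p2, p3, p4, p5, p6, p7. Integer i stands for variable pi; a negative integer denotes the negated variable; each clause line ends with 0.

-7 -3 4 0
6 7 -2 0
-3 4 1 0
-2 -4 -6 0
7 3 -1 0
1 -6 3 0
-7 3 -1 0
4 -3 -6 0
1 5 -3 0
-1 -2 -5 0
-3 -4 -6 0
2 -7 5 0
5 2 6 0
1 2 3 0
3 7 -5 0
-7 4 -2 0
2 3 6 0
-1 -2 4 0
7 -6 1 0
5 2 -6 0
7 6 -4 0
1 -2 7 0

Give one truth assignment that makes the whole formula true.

p1=False, p2=True, p3=False, p4=True, p5=True, p6=False, p7=True

Branch on p1: take p1 = False.
Set p2 = True and propagate.
  then p7 is forced to True.
  then p4 is forced to True.
  then p6 is forced to False.
For the remaining variables, p3 = False, p5 = True works.
Check each clause:
  1. (p4 \/ ~p7 \/ ~p3) — p4 is true.
  2. (p7 \/ p6 \/ ~p2) — p7 is true.
  3. (p4 \/ p1 \/ ~p3) — p4 is true.
  4. (~p4 \/ ~p6 \/ ~p2) — ~p6 is true.
  5. (~p1 \/ p3 \/ p7) — ~p1 is true.
  6. (p3 \/ p1 \/ ~p6) — ~p6 is true.
  7. (p3 \/ ~p7 \/ ~p1) — ~p1 is true.
  8. (p4 \/ ~p6 \/ ~p3) — ~p6 is true.
  9. (p5 \/ p1 \/ ~p3) — p5 is true.
  10. (~p2 \/ ~p5 \/ ~p1) — ~p1 is true.
  11. (~p4 \/ ~p6 \/ ~p3) — ~p6 is true.
  12. (p2 \/ ~p7 \/ p5) — p2 is true.
  13. (p2 \/ p6 \/ p5) — p2 is true.
  14. (p3 \/ p2 \/ p1) — p2 is true.
  15. (p3 \/ ~p5 \/ p7) — p7 is true.
  16. (p4 \/ ~p7 \/ ~p2) — p4 is true.
  17. (p6 \/ p2 \/ p3) — p2 is true.
  18. (~p1 \/ p4 \/ ~p2) — p4 is true.
  19. (p1 \/ ~p6 \/ p7) — ~p6 is true.
  20. (~p6 \/ p2 \/ p5) — ~p6 is true.
  21. (p6 \/ ~p4 \/ p7) — p7 is true.
  22. (~p2 \/ p7 \/ p1) — p7 is true.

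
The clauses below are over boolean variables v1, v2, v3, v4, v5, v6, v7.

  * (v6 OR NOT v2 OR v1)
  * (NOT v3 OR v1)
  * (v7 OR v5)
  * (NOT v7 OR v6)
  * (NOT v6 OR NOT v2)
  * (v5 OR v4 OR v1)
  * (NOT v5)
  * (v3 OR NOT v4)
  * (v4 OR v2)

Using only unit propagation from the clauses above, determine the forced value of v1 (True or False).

True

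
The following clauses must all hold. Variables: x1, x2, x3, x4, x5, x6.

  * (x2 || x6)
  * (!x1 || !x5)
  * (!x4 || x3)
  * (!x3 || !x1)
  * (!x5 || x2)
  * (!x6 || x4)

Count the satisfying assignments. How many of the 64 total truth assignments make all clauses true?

Split on x1, then x2.
  x1=T, x2=T: remaining (x3,x4,x5,x6) ∈ {(F,F,F,F)} — 1.
  x1=T, x2=F: a clause becomes empty — 0.
  x1=F, x2=T: x5 free; 4 ways for (x3,x4,x6) × 2^1 = 8.
  x1=F, x2=F: remaining (x3,x4,x5,x6) ∈ {(T,T,F,T)} — 1.
Total: 1 + 0 + 8 + 1 = 10.

10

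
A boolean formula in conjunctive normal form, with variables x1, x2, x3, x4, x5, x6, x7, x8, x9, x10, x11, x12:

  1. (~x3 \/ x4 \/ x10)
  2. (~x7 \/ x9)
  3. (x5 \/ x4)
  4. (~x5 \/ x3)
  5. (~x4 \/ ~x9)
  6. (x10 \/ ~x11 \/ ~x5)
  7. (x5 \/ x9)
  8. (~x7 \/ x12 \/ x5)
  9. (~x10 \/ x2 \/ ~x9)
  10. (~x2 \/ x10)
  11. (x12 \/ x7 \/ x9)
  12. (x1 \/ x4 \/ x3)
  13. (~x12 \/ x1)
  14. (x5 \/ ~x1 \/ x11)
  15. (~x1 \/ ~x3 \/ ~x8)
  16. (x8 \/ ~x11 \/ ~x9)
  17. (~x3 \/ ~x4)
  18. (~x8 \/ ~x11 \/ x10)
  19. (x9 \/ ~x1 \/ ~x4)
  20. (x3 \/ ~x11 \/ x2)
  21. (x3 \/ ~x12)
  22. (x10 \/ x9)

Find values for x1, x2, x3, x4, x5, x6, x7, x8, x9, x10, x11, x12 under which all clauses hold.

x1=0, x2=1, x3=1, x4=0, x5=1, x6=1, x7=1, x8=1, x9=1, x10=1, x11=0, x12=0

Try x1 = False.
  then x12 is forced to False.
Try x2 = True.
  then x10 is forced to True.
Set x3 = True and propagate.
  then x4 is forced to False.
  then x5 is forced to True.
For the remaining variables, x6 = True, x7 = True, x8 = True, x9 = True, x11 = False works.
Every clause has at least one true literal under this assignment.
Check each clause:
  1. (x10 \/ x4 \/ ~x3) — x10 is true.
  2. (~x7 \/ x9) — x9 is true.
  3. (x4 \/ x5) — x5 is true.
  4. (x3 \/ ~x5) — x3 is true.
  5. (~x9 \/ ~x4) — ~x4 is true.
  6. (x10 \/ ~x11 \/ ~x5) — x10 is true.
  7. (x5 \/ x9) — x9 is true.
  8. (x12 \/ ~x7 \/ x5) — x5 is true.
  9. (x2 \/ ~x9 \/ ~x10) — x2 is true.
  10. (x10 \/ ~x2) — x10 is true.
  11. (x7 \/ x12 \/ x9) — x9 is true.
  12. (x3 \/ x4 \/ x1) — x3 is true.
  13. (x1 \/ ~x12) — ~x12 is true.
  14. (x5 \/ x11 \/ ~x1) — x5 is true.
  15. (~x1 \/ ~x3 \/ ~x8) — ~x1 is true.
  16. (~x11 \/ x8 \/ ~x9) — x8 is true.
  17. (~x4 \/ ~x3) — ~x4 is true.
  18. (~x11 \/ ~x8 \/ x10) — x10 is true.
  19. (x9 \/ ~x1 \/ ~x4) — x9 is true.
  20. (x2 \/ ~x11 \/ x3) — x2 is true.
  21. (~x12 \/ x3) — x3 is true.
  22. (x9 \/ x10) — x9 is true.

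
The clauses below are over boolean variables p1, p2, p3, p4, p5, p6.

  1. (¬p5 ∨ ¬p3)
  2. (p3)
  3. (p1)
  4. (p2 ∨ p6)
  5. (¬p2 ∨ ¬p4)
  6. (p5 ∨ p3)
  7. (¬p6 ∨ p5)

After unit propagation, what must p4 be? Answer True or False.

False

Unit clause (p3) sets p3 = True.
(¬p5 ∨ ¬p3) with p3 = True leaves only ¬p5, so p5 = False.
(p1) is a unit clause: p1 = True.
From (¬p6 ∨ p5) and p5 = False: p6 = False.
In (p6 ∨ p2), p6 is now false; p2 must hold, so p2 = True.
(¬p2 ∨ ¬p4): since p2 = True, the clause reduces to (¬p4). p4 = False.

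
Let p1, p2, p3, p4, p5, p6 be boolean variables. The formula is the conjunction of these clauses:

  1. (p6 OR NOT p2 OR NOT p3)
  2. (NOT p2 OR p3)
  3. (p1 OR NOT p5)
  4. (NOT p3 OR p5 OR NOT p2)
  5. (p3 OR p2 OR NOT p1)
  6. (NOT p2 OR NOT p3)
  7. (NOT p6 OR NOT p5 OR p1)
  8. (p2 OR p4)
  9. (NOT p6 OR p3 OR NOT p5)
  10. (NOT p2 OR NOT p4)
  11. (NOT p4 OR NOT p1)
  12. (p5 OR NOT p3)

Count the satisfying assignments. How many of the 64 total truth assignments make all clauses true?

2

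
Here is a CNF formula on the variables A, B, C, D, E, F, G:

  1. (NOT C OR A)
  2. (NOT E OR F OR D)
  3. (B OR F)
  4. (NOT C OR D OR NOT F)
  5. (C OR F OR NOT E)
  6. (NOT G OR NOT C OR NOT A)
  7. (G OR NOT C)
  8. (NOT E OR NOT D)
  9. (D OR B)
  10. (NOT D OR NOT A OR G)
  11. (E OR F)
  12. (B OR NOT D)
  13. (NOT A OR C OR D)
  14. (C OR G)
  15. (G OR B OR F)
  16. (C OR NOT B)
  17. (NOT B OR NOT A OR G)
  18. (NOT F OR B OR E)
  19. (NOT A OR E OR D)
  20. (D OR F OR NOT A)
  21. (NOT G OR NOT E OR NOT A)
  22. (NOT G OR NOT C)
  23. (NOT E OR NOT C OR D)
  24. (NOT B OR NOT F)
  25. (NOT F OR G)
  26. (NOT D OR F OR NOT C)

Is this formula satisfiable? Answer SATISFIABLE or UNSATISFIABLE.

UNSATISFIABLE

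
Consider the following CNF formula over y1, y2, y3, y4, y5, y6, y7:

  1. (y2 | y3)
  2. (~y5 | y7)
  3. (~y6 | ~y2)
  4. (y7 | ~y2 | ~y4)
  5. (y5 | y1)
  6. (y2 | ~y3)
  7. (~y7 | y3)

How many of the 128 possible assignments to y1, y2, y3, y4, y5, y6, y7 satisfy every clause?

Case analysis on y2 and y3:
  y2=T, y3=T: 7 of the 32 assignments to (y1,y4,y5,y6,y7) work.
  y2=T, y3=F: remaining (y1,y4,y5,y6,y7) ∈ {(T,F,F,F,F)} — 1.
  y2=F, y3=T: a clause becomes empty — 0.
  y2=F, y3=F: a clause becomes empty — 0.
Total: 7 + 1 + 0 + 0 = 8.

8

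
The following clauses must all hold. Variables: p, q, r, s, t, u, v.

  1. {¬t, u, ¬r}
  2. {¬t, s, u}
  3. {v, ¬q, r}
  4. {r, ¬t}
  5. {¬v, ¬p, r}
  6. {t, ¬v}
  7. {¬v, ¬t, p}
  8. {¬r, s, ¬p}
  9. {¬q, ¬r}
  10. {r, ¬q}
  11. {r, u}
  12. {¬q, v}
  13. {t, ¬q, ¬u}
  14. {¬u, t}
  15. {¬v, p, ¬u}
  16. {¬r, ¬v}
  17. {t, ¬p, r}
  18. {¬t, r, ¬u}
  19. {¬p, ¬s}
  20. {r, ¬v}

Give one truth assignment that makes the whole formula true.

p = F, q = F, r = T, s = T, t = T, u = T, v = F

Pure literal: q appears only negated; assign q = False.
Set p = False and propagate.
Try r = True.
  then v is forced to False.
Set s = True and propagate.
For the remaining variables, t = True, u = True works.
Every clause has at least one true literal under this assignment.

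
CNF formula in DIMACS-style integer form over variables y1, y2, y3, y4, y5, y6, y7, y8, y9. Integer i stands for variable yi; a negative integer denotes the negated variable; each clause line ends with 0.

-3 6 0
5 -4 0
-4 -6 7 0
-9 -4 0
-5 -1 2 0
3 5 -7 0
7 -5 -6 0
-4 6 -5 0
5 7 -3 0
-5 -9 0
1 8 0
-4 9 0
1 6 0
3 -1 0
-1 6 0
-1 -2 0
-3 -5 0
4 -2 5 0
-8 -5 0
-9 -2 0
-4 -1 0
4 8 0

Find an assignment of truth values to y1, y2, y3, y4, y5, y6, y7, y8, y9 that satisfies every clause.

y1=False, y2=False, y3=True, y4=False, y5=False, y6=True, y7=True, y8=True, y9=True

Check each clause:
  1. (y6 || !y3) — y6 is true.
  2. (y5 || !y4) — !y4 is true.
  3. (!y6 || y7 || !y4) — !y4 is true.
  4. (!y9 || !y4) — !y4 is true.
  5. (y2 || !y5 || !y1) — !y5 is true.
  6. (y5 || !y7 || y3) — y3 is true.
  7. (!y6 || !y5 || y7) — !y5 is true.
  8. (!y4 || !y5 || y6) — !y5 is true.
  9. (y5 || y7 || !y3) — y7 is true.
  10. (!y9 || !y5) — !y5 is true.
  11. (y1 || y8) — y8 is true.
  12. (y9 || !y4) — y9 is true.
  13. (y6 || y1) — y6 is true.
  14. (!y1 || y3) — y3 is true.
  15. (!y1 || y6) — !y1 is true.
  16. (!y1 || !y2) — !y2 is true.
  17. (!y3 || !y5) — !y5 is true.
  18. (!y2 || y4 || y5) — !y2 is true.
  19. (!y5 || !y8) — !y5 is true.
  20. (!y9 || !y2) — !y2 is true.
  21. (!y4 || !y1) — !y4 is true.
  22. (y8 || y4) — y8 is true.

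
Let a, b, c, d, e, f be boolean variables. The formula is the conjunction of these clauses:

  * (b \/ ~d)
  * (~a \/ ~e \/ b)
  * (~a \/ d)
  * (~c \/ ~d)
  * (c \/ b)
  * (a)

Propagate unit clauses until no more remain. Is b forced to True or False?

True

Unit clause (a) sets a = True.
In (d \/ ~a), ~a is now false; d must hold, so d = True.
(~d \/ b) with d = True leaves only b, so b = True.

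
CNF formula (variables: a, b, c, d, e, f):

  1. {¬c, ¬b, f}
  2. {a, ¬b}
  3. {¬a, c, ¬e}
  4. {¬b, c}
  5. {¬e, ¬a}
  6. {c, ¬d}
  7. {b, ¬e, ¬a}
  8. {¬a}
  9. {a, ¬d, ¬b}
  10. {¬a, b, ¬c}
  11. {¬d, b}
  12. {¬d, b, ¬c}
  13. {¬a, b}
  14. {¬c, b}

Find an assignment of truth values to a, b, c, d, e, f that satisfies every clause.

a=False, b=False, c=False, d=False, e=False, f=True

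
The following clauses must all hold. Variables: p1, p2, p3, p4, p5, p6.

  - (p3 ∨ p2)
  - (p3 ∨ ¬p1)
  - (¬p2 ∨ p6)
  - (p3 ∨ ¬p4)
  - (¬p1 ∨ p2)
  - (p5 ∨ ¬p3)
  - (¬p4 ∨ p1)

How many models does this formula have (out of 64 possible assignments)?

Satisfying assignments:
  p1=F p2=F p3=T p4=F p5=T p6=F
  p1=F p2=F p3=T p4=F p5=T p6=T
  p1=F p2=T p3=F p4=F p5=F p6=T
  p1=F p2=T p3=F p4=F p5=T p6=T
  p1=F p2=T p3=T p4=F p5=T p6=T
  p1=T p2=T p3=T p4=F p5=T p6=T
  p1=T p2=T p3=T p4=T p5=T p6=T
That's 7 in total.

7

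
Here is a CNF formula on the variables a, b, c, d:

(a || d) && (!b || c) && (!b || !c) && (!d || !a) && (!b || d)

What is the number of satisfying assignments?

Satisfying assignments:
  a=F b=F c=F d=T
  a=F b=F c=T d=T
  a=T b=F c=F d=F
  a=T b=F c=T d=F
That's 4 in total.

4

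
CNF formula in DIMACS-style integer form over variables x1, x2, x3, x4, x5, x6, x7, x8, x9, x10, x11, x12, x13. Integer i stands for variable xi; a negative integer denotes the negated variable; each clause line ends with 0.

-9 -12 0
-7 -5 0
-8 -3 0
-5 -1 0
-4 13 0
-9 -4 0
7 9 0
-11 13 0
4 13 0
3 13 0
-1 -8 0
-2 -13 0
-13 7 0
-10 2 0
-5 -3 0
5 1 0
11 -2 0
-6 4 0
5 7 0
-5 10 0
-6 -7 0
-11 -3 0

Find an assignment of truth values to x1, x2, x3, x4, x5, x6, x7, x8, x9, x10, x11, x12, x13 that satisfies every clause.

Pure literal: x6 appears only negated; assign x6 = False.
x8 occurs only negated in the remaining clauses — set x8 = False.
Try x1 = True.
  then x5 is forced to False.
  then x7 is forced to True.
Set x2 = False and propagate.
  then x10 is forced to False.
Branch on x3: take x3 = True.
  then x11 is forced to False.
The remaining clauses are satisfied by x4 = False, x9 = True, x12 = False, x13 = True.
Every clause has at least one true literal under this assignment.

x1=1, x2=0, x3=1, x4=0, x5=0, x6=0, x7=1, x8=0, x9=1, x10=0, x11=0, x12=0, x13=1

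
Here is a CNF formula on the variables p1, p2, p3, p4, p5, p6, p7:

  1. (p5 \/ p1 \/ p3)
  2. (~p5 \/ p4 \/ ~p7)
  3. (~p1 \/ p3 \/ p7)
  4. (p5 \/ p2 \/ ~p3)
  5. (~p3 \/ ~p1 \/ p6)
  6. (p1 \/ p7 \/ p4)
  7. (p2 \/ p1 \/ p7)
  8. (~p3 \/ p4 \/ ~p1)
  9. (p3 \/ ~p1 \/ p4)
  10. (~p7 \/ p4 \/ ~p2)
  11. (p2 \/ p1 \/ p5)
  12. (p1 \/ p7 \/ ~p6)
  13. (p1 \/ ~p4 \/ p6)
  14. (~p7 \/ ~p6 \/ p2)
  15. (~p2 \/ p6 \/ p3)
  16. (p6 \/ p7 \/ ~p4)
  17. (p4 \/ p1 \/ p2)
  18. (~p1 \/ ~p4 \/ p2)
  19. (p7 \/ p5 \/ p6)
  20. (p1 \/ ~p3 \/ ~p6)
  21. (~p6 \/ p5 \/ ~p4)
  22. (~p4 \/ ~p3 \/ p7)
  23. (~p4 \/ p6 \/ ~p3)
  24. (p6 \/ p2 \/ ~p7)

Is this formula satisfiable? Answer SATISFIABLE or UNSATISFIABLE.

Branch on p1: take p1 = True.
Try p2 = True.
For the remaining variables, p3 = False, p4 = True, p5 = True, p6 = True, p7 = True works.
Every clause has at least one true literal under this assignment.
So p1 = True, p2 = True, p3 = False, p4 = True, p5 = True, p6 = True, p7 = True is a satisfying assignment.

SATISFIABLE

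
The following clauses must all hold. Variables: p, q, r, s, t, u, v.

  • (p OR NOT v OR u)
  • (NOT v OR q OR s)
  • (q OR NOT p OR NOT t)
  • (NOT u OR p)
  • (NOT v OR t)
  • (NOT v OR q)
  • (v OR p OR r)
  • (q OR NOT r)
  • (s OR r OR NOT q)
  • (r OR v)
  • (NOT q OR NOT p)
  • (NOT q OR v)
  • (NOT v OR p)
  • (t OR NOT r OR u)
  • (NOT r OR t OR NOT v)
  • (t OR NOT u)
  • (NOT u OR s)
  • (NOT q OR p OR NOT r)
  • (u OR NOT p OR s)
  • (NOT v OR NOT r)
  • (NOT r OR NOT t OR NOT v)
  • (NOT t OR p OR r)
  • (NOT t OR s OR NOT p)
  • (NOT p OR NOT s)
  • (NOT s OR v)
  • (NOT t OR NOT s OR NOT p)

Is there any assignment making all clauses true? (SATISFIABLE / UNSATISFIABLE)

UNSATISFIABLE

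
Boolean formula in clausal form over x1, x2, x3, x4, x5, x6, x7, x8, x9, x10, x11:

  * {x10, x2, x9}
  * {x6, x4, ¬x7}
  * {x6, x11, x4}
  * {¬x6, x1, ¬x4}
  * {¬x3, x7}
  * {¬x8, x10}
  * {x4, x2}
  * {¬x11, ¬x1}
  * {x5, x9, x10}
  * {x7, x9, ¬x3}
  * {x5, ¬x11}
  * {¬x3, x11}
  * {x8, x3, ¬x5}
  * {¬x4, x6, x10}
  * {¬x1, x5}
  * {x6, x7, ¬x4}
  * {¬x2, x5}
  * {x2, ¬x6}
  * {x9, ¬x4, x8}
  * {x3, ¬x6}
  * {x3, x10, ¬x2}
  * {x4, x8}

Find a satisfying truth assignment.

x1=F, x2=F, x3=F, x4=T, x5=T, x6=F, x7=T, x8=T, x9=F, x10=T, x11=T

x10 occurs only positively in the remaining clauses — set x10 = True.
Try x1 = False.
Set x2 = False and propagate.
  then x4 is forced to True.
  then x6 is forced to False.
  then x7 is forced to True.
For the remaining variables, x3 = False, x5 = True, x8 = True, x9 = False, x11 = True works.
Every clause has at least one true literal under this assignment.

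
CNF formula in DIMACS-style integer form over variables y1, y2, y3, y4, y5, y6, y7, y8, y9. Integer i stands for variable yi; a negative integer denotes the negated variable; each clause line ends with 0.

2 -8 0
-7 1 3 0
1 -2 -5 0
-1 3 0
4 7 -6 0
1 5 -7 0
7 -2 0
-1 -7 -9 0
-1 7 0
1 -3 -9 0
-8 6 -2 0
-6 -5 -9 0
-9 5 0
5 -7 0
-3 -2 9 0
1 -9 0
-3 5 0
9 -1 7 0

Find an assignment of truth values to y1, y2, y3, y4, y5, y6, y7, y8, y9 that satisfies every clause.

y1=False, y2=False, y3=True, y4=True, y5=True, y6=False, y7=True, y8=False, y9=False

Check each clause:
  1. (y2 | ~y8) — ~y8 is true.
  2. (y3 | y1 | ~y7) — y3 is true.
  3. (~y2 | y1 | ~y5) — ~y2 is true.
  4. (y3 | ~y1) — y3 is true.
  5. (y4 | ~y6 | y7) — ~y6 is true.
  6. (y1 | y5 | ~y7) — y5 is true.
  7. (y7 | ~y2) — ~y2 is true.
  8. (~y1 | ~y9 | ~y7) — ~y1 is true.
  9. (y7 | ~y1) — ~y1 is true.
  10. (y1 | ~y9 | ~y3) — ~y9 is true.
  11. (~y8 | ~y2 | y6) — ~y8 is true.
  12. (~y5 | ~y9 | ~y6) — ~y6 is true.
  13. (y5 | ~y9) — y5 is true.
  14. (~y7 | y5) — y5 is true.
  15. (~y2 | y9 | ~y3) — ~y2 is true.
  16. (y1 | ~y9) — ~y9 is true.
  17. (y5 | ~y3) — y5 is true.
  18. (~y1 | y7 | y9) — ~y1 is true.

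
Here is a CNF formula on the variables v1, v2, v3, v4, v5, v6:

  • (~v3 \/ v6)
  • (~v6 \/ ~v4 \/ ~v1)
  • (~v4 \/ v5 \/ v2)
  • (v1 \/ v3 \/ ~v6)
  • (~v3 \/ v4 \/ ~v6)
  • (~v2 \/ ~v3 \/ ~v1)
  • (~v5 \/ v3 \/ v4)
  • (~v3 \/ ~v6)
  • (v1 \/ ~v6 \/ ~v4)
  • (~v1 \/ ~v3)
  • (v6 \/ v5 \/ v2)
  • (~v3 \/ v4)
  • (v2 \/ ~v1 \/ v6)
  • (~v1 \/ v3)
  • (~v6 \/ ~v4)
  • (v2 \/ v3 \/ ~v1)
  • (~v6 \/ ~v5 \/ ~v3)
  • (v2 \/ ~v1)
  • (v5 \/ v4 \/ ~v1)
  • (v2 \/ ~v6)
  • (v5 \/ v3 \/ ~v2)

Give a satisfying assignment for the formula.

Branch on v1: take v1 = False.
Try v2 = True.
Branch on v3: take v3 = False.
  then v6 is forced to False.
  then v5 is forced to True.
  then v4 is forced to True.
Check each clause:
  1. (v6 \/ ~v3) — ~v3 is true.
  2. (~v6 \/ ~v4 \/ ~v1) — ~v6 is true.
  3. (v2 \/ v5 \/ ~v4) — v2 is true.
  4. (v3 \/ ~v6 \/ v1) — ~v6 is true.
  5. (~v3 \/ v4 \/ ~v6) — ~v6 is true.
  6. (~v3 \/ ~v2 \/ ~v1) — ~v3 is true.
  7. (v3 \/ ~v5 \/ v4) — v4 is true.
  8. (~v3 \/ ~v6) — ~v6 is true.
  9. (v1 \/ ~v4 \/ ~v6) — ~v6 is true.
  10. (~v1 \/ ~v3) — ~v3 is true.
  11. (v6 \/ v2 \/ v5) — v2 is true.
  12. (v4 \/ ~v3) — v4 is true.
  13. (~v1 \/ v6 \/ v2) — v2 is true.
  14. (~v1 \/ v3) — ~v1 is true.
  15. (~v6 \/ ~v4) — ~v6 is true.
  16. (v3 \/ ~v1 \/ v2) — v2 is true.
  17. (~v6 \/ ~v5 \/ ~v3) — ~v6 is true.
  18. (~v1 \/ v2) — v2 is true.
  19. (v4 \/ ~v1 \/ v5) — v4 is true.
  20. (v2 \/ ~v6) — ~v6 is true.
  21. (v5 \/ ~v2 \/ v3) — v5 is true.

v1 = False  v2 = True  v3 = False  v4 = True  v5 = True  v6 = False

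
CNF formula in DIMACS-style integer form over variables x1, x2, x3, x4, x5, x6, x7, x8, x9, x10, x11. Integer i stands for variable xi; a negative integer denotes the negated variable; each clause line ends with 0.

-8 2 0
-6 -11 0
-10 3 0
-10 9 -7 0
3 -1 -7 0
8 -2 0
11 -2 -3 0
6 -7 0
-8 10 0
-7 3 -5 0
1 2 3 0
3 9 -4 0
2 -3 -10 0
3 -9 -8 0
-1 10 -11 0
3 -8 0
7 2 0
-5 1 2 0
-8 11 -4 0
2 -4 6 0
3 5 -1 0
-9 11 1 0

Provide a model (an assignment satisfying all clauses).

x1=1, x2=1, x3=1, x4=0, x5=1, x6=0, x7=0, x8=1, x9=1, x10=1, x11=1

Pure literal: x4 appears only negated; assign x4 = False.
Branch on x1: take x1 = True.
Try x2 = True.
  then x8 is forced to True.
  then x10 is forced to True.
  then x3 is forced to True.
  then x11 is forced to True.
  then x6 is forced to False.
  then x7 is forced to False.
x5, x9 are now unconstrained; take x5 = True, x9 = True.
Every clause has at least one true literal under this assignment.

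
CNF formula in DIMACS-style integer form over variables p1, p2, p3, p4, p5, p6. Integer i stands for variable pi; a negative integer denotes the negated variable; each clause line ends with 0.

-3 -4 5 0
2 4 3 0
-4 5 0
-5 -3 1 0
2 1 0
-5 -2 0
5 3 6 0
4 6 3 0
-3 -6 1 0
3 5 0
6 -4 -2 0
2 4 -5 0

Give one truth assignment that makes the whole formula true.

Set p1 = False and propagate.
  then p2 is forced to True.
  then p5 is forced to False.
  then p4 is forced to False.
  then p3 is forced to True.
  then p6 is forced to False.
Every clause has at least one true literal under this assignment.

p1=False, p2=True, p3=True, p4=False, p5=False, p6=False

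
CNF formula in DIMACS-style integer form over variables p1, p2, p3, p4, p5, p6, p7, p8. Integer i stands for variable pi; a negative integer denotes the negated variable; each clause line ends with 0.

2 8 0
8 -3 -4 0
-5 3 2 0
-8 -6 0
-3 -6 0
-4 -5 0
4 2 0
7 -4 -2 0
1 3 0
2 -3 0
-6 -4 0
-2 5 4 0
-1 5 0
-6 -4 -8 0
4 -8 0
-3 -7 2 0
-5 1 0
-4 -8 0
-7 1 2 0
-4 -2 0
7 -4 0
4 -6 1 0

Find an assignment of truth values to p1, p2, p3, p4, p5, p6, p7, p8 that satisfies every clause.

p1=1, p2=1, p3=0, p4=0, p5=1, p6=1, p7=0, p8=0

Branch on p1: take p1 = True.
  then p5 is forced to True.
  then p4 is forced to False.
  then p2 is forced to True.
  then p8 is forced to False.
Try p3 = False.
p6, p7 are now unconstrained; take p6 = True, p7 = False.
Every clause has at least one true literal under this assignment.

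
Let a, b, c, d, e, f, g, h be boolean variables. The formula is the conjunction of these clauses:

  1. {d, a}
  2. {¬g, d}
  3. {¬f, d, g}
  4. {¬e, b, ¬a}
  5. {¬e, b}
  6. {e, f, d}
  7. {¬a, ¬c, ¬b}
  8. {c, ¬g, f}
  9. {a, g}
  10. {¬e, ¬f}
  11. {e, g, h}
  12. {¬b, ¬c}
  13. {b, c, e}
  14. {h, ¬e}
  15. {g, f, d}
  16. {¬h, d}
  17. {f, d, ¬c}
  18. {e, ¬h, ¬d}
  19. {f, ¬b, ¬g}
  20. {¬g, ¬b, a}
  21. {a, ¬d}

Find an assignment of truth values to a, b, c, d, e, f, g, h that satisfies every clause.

a = T, b = T, c = F, d = T, e = F, f = T, g = T, h = F

Try a = True.
The remaining clauses are satisfied by b = True, c = False, d = True, e = False, f = True, g = True, h = False.
Check each clause:
  1. {d, a} — a is true.
  2. {¬g, d} — d is true.
  3. {d, g, ¬f} — d is true.
  4. {¬e, b, ¬a} — b is true.
  5. {b, ¬e} — b is true.
  6. {f, e, d} — d is true.
  7. {¬b, ¬c, ¬a} — ¬c is true.
  8. {¬g, f, c} — f is true.
  9. {g, a} — a is true.
  10. {¬f, ¬e} — ¬e is true.
  11. {h, e, g} — g is true.
  12. {¬c, ¬b} — ¬c is true.
  13. {b, c, e} — b is true.
  14. {¬e, h} — ¬e is true.
  15. {f, d, g} — d is true.
  16. {¬h, d} — ¬h is true.
  17. {f, d, ¬c} — d is true.
  18. {e, ¬d, ¬h} — ¬h is true.
  19. {¬b, f, ¬g} — f is true.
  20. {a, ¬g, ¬b} — a is true.
  21. {¬d, a} — a is true.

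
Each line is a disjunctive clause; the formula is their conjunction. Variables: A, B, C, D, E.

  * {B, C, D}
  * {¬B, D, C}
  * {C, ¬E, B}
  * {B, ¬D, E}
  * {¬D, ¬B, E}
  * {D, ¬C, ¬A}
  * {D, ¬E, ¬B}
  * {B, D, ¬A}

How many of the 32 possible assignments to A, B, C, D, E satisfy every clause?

Split on B, then D.
  B=1, D=1: remaining (A,C,E) ∈ {(0,0,1); (0,1,1); (1,0,1); (1,1,1)} — 4.
  B=1, D=0: remaining (A,C,E) ∈ {(0,1,0)} — 1.
  B=0, D=1: remaining (A,C,E) ∈ {(0,1,1); (1,1,1)} — 2.
  B=0, D=0: remaining (A,C,E) ∈ {(0,1,0); (0,1,1)} — 2.
Total: 4 + 1 + 2 + 2 = 9.

9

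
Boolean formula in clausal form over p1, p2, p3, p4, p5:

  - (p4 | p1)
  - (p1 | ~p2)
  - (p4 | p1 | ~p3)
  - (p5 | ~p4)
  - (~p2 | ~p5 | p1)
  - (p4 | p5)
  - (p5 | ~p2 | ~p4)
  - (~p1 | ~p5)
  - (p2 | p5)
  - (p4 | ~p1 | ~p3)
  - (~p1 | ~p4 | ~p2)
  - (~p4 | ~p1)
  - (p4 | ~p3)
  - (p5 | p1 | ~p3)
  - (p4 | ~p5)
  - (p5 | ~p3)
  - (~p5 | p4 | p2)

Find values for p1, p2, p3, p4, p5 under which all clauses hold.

p1=False, p2=False, p3=False, p4=True, p5=True

Check each clause:
  1. (p1 | p4) — p4 is true.
  2. (~p2 | p1) — ~p2 is true.
  3. (~p3 | p1 | p4) — p4 is true.
  4. (p5 | ~p4) — p5 is true.
  5. (~p5 | p1 | ~p2) — ~p2 is true.
  6. (p4 | p5) — p4 is true.
  7. (~p2 | ~p4 | p5) — p5 is true.
  8. (~p1 | ~p5) — ~p1 is true.
  9. (p5 | p2) — p5 is true.
  10. (p4 | ~p3 | ~p1) — p4 is true.
  11. (~p2 | ~p1 | ~p4) — ~p1 is true.
  12. (~p4 | ~p1) — ~p1 is true.
  13. (p4 | ~p3) — p4 is true.
  14. (~p3 | p5 | p1) — p5 is true.
  15. (p4 | ~p5) — p4 is true.
  16. (p5 | ~p3) — p5 is true.
  17. (~p5 | p2 | p4) — p4 is true.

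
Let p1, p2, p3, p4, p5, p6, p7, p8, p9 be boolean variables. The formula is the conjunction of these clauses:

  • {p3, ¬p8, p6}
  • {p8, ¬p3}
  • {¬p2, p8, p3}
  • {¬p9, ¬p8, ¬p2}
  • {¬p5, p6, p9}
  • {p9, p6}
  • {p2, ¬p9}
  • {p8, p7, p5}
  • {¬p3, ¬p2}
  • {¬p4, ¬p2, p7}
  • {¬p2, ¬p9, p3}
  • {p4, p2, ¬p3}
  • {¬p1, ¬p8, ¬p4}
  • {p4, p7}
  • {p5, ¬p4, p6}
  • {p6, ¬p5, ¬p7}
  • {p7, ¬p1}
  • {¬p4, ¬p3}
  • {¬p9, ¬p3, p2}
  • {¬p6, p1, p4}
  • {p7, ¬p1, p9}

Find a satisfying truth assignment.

p1=T, p2=F, p3=F, p4=F, p5=T, p6=T, p7=T, p8=T, p9=F

Try p1 = True.
  then p7 is forced to True.
Branch on p2: take p2 = False.
  then p9 is forced to False.
  then p6 is forced to True.
The remaining clauses are satisfied by p3 = False, p4 = False, p5 = True, p8 = True.
Every clause has at least one true literal under this assignment.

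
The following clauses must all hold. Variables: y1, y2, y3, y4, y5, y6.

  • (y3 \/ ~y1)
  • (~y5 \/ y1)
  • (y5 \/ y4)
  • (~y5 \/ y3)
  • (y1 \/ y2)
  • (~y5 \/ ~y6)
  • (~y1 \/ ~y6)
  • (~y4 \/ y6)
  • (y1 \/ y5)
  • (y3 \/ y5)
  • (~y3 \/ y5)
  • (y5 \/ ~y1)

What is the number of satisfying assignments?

Satisfying assignments:
  y1=1 y2=0 y3=1 y4=0 y5=1 y6=0
  y1=1 y2=1 y3=1 y4=0 y5=1 y6=0
Count: 2.

2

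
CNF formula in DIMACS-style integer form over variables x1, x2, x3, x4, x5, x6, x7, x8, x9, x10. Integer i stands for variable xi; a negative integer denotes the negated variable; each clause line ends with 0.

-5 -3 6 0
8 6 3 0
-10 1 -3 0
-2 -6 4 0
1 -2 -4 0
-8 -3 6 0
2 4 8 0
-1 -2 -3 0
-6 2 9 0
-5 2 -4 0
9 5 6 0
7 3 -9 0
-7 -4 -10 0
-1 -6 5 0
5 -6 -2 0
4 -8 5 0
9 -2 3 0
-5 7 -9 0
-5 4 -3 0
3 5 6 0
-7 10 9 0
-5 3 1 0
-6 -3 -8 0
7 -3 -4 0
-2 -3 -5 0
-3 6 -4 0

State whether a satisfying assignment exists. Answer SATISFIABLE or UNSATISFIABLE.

Try x1 = True.
Set x2 = False and propagate.
Try x3 = False.
For the remaining variables, x4 = False, x5 = True, x6 = False, x7 = True, x8 = True, x9 = False, x10 = True works.
So x1=1, x2=0, x3=0, x4=0, x5=1, x6=0, x7=1, x8=1, x9=0, x10=1 is a satisfying assignment.

SATISFIABLE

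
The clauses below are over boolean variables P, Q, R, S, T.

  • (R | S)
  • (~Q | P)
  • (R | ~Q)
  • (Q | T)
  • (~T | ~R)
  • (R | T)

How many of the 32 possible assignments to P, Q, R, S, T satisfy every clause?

4

The models are:
  P=0 Q=0 R=0 S=1 T=1
  P=1 Q=0 R=0 S=1 T=1
  P=1 Q=1 R=1 S=0 T=0
  P=1 Q=1 R=1 S=1 T=0
Count: 4.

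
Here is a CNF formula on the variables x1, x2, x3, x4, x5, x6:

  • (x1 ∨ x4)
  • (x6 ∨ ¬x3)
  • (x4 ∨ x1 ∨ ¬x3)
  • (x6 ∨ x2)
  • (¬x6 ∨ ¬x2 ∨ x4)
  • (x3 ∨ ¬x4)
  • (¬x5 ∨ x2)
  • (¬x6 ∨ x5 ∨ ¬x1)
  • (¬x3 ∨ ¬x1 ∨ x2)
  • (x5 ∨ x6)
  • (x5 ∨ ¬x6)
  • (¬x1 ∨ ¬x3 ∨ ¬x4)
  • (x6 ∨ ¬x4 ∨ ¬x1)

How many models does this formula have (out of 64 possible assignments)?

2

The models are:
  x1=0 x2=1 x3=1 x4=1 x5=1 x6=1
  x1=1 x2=1 x3=0 x4=0 x5=1 x6=0
That's 2 in total.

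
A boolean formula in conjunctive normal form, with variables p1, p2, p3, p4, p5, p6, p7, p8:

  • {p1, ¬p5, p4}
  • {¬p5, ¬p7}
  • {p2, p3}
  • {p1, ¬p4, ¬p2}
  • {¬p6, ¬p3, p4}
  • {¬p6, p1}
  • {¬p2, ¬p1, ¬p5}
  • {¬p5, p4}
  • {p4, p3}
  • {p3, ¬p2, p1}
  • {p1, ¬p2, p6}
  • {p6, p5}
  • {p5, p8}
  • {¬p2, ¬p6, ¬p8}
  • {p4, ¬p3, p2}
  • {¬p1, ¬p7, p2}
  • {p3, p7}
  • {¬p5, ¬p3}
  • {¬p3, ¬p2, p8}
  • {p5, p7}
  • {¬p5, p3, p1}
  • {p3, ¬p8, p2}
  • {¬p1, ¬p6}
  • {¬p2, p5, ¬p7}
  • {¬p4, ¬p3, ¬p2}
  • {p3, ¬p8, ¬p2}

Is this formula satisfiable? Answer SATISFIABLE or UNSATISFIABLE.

p2 = True:
  p5 = True:
    propagation gives p7=False, p1=False, p4=True; an empty clause results — contradiction.
  p5 = False:
    propagation gives p6=True, p1=True; an empty clause results — contradiction.
p2 = False:
  propagation gives p3=True, p4=True, p5=False, p6=True; an empty clause results — contradiction.
Every branch closes, so no satisfying assignment exists.

UNSATISFIABLE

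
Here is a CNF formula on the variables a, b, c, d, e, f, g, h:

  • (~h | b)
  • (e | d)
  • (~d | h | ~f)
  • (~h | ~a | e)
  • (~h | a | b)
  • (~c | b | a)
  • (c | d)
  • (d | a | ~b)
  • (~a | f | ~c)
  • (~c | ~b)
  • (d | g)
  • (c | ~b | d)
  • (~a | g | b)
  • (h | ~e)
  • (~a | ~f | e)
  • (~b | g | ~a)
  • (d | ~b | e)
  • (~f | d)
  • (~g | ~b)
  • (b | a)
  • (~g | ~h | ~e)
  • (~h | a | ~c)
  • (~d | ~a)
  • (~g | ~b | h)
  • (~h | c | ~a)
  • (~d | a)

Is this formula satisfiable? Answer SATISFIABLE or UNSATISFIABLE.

UNSATISFIABLE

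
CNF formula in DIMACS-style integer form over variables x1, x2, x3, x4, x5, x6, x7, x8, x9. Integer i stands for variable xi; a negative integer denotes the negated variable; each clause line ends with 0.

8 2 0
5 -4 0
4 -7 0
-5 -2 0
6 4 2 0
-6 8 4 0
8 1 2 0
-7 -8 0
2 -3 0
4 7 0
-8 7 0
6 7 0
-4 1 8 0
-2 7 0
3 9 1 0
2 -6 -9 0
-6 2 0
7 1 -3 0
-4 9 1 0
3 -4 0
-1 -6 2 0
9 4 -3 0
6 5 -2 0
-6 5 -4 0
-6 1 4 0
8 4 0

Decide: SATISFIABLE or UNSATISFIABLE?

x4 = True:
  propagation gives x5=True, x2=False, x8=True, x7=False; an empty clause results — contradiction.
x4 = False:
  propagation gives x7=False; an empty clause results — contradiction.
Every branch closes, so no satisfying assignment exists.

UNSATISFIABLE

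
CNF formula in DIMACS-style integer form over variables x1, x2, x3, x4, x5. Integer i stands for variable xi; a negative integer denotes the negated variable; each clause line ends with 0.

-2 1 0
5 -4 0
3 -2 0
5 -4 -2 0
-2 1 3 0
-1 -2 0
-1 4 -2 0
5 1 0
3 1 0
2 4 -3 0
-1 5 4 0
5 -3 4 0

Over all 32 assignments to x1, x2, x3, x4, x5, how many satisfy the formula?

Satisfying assignments:
  x1=F x2=F x3=T x4=T x5=T
  x1=T x2=F x3=F x4=F x5=T
  x1=T x2=F x3=F x4=T x5=T
  x1=T x2=F x3=T x4=T x5=T
Count: 4.

4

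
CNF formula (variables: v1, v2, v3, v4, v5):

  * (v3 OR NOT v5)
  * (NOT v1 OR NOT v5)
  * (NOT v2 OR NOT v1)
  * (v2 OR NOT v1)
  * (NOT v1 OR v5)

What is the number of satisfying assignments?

Case analysis on v1 and v5:
  v1=T, v5=T: a clause becomes empty — 0.
  v1=T, v5=F: a clause becomes empty — 0.
  v1=F, v5=T: remaining (v2,v3,v4) ∈ {(F,T,F); (F,T,T); (T,T,F); (T,T,T)} — 4.
  v1=F, v5=F: v2, v3, v4 free → 2^3 = 8.
Total: 0 + 0 + 4 + 8 = 12.

12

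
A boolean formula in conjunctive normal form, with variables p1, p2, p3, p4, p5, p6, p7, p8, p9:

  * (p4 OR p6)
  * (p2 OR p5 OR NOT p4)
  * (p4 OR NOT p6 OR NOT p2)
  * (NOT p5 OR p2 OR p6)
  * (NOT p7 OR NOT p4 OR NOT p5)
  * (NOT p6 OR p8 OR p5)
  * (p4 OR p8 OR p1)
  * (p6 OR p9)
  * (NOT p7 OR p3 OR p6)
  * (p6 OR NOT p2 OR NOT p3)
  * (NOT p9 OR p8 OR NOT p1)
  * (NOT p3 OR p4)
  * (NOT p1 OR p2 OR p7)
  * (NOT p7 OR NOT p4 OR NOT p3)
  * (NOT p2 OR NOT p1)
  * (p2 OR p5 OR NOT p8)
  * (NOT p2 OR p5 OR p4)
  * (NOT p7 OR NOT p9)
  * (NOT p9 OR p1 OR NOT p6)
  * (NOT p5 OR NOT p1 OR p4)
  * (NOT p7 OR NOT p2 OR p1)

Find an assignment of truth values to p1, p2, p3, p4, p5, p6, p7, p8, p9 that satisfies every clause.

p1=False, p2=False, p3=False, p4=False, p5=True, p6=True, p7=False, p8=True, p9=False

Try p1 = False.
Branch on p2: take p2 = False.
Branch on p3: take p3 = False.
For the remaining variables, p4 = False, p5 = True, p6 = True, p7 = False, p8 = True, p9 = False works.
Every clause has at least one true literal under this assignment.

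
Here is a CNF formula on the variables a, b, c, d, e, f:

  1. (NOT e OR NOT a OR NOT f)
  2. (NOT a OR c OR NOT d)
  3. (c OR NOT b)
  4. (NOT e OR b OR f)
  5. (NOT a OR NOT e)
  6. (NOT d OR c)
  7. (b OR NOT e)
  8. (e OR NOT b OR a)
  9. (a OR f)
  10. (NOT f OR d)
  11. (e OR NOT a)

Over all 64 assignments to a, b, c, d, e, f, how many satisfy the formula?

2

The models are:
  a=0 b=0 c=1 d=1 e=0 f=1
  a=0 b=1 c=1 d=1 e=1 f=1
Count: 2.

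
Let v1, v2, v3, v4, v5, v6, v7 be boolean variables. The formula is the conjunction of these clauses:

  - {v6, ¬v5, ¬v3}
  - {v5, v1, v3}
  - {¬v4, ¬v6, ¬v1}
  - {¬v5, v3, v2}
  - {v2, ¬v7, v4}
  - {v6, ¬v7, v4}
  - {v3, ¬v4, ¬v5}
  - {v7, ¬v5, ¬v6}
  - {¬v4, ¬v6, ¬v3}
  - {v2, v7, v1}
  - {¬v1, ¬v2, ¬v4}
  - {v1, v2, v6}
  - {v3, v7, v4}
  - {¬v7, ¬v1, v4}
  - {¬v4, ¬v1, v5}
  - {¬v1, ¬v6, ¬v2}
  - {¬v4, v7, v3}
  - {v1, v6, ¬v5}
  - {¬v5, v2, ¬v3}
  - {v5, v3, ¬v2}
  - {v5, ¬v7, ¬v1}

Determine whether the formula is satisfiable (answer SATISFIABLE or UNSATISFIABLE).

Set v1 = False and propagate.
The remaining clauses are satisfied by v2 = True, v3 = False, v4 = False, v5 = True, v6 = True, v7 = True.
Every clause has at least one true literal under this assignment.
So v1=F  v2=T  v3=F  v4=F  v5=T  v6=T  v7=T is a satisfying assignment.

SATISFIABLE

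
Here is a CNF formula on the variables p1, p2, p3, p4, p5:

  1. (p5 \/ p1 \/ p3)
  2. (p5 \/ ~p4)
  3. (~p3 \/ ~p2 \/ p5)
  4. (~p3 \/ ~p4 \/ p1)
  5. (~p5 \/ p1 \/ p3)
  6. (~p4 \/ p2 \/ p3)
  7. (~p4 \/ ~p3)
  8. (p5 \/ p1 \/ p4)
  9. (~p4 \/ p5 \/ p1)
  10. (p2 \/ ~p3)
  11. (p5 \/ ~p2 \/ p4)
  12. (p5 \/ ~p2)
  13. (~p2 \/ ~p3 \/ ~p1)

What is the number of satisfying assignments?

Satisfying assignments:
  p1=F p2=T p3=T p4=F p5=T
  p1=T p2=F p3=F p4=F p5=F
  p1=T p2=F p3=F p4=F p5=T
  p1=T p2=T p3=F p4=F p5=T
  p1=T p2=T p3=F p4=T p5=T
Count: 5.

5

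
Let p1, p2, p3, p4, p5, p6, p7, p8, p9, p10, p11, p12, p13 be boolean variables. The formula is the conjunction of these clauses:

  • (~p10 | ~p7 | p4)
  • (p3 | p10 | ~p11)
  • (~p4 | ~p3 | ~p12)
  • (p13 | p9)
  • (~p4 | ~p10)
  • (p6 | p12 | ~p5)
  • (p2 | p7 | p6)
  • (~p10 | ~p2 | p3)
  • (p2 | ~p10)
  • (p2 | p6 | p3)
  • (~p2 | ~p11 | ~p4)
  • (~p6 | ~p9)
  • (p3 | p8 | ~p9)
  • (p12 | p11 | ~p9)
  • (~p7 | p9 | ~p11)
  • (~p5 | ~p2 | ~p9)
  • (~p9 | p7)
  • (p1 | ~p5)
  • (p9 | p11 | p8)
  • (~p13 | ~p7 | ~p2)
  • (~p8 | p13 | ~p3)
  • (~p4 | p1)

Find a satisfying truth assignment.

Pure literal: p1 appears only positively; assign p1 = True.
p5 occurs only negated in the remaining clauses — set p5 = False.
Set p2 = False and propagate.
  then p10 is forced to False.
For the remaining variables, p3 = True, p4 = True, p6 = True, p7 = False, p8 = True, p9 = False, p11 = False, p12 = False, p13 = True works.
Check each clause:
  1. (~p7 | ~p10 | p4) — ~p7 is true.
  2. (~p11 | p3 | p10) — p3 is true.
  3. (~p12 | ~p3 | ~p4) — ~p12 is true.
  4. (p9 | p13) — p13 is true.
  5. (~p10 | ~p4) — ~p10 is true.
  6. (p12 | ~p5 | p6) — ~p5 is true.
  7. (p6 | p2 | p7) — p6 is true.
  8. (p3 | ~p10 | ~p2) — p3 is true.
  9. (~p10 | p2) — ~p10 is true.
  10. (p6 | p2 | p3) — p3 is true.
  11. (~p4 | ~p11 | ~p2) — ~p11 is true.
  12. (~p9 | ~p6) — ~p9 is true.
  13. (p3 | p8 | ~p9) — p8 is true.
  14. (p11 | p12 | ~p9) — ~p9 is true.
  15. (p9 | ~p7 | ~p11) — ~p11 is true.
  16. (~p9 | ~p5 | ~p2) — ~p5 is true.
  17. (~p9 | p7) — ~p9 is true.
  18. (~p5 | p1) — p1 is true.
  19. (p9 | p11 | p8) — p8 is true.
  20. (~p13 | ~p7 | ~p2) — ~p7 is true.
  21. (~p8 | p13 | ~p3) — p13 is true.
  22. (p1 | ~p4) — p1 is true.

p1=True  p2=False  p3=True  p4=True  p5=False  p6=True  p7=False  p8=True  p9=False  p10=False  p11=False  p12=False  p13=True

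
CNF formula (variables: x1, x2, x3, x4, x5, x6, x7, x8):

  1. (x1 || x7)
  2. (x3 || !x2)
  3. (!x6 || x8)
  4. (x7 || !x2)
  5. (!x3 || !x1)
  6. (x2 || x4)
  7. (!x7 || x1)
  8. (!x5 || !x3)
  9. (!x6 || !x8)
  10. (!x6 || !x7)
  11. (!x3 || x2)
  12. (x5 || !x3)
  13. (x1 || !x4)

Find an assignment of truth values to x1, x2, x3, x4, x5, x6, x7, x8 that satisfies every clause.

x1 = True, x2 = False, x3 = False, x4 = True, x5 = False, x6 = False, x7 = True, x8 = True

Pure literal: x6 appears only negated; assign x6 = False.
Set x1 = True and propagate.
  then x3 is forced to False.
  then x2 is forced to False.
  then x4 is forced to True.
x5, x7, x8 are now unconstrained; take x5 = False, x7 = True, x8 = True.
Every clause has at least one true literal under this assignment.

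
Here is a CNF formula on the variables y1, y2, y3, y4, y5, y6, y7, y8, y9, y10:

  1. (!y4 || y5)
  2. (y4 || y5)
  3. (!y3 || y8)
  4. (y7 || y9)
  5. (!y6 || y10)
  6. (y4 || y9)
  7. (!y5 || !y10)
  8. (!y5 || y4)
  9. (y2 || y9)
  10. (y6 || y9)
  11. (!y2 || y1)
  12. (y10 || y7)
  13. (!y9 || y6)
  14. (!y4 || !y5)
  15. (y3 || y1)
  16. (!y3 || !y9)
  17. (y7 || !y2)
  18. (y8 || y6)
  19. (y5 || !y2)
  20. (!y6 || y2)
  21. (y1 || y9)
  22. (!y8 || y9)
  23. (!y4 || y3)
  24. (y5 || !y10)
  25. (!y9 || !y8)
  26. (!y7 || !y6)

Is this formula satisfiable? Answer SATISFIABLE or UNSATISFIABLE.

UNSATISFIABLE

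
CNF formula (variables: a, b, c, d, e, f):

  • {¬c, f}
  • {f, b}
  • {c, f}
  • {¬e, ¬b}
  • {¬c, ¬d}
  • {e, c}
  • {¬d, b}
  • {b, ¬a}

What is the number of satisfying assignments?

5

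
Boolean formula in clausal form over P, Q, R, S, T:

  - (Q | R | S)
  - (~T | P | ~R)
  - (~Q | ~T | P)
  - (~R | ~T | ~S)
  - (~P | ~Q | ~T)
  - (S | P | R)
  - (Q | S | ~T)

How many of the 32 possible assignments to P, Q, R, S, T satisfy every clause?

15

Split on T, then P.
  T=T, P=T: remaining (Q,R,S) ∈ {(F,F,T)} — 1.
  T=T, P=F: remaining (Q,R,S) ∈ {(F,F,T)} — 1.
  T=F, P=T: 7 of the 8 assignments to (Q,R,S) work.
  T=F, P=F: Q free; 3 ways for (R,S) × 2^1 = 6.
Total: 1 + 1 + 7 + 6 = 15.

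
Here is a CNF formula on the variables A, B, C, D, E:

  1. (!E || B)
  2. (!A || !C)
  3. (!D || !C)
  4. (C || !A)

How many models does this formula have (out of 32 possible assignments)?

Split on C, then A.
  C=T, A=T: a clause becomes empty — 0.
  C=T, A=F: remaining (B,D,E) ∈ {(F,F,F); (T,F,F); (T,F,T)} — 3.
  C=F, A=T: a clause becomes empty — 0.
  C=F, A=F: D free; 3 ways for (B,E) × 2^1 = 6.
Total: 0 + 3 + 0 + 6 = 9.

9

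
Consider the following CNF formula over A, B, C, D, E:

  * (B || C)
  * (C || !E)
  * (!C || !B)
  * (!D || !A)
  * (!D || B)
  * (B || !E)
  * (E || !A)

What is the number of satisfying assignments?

3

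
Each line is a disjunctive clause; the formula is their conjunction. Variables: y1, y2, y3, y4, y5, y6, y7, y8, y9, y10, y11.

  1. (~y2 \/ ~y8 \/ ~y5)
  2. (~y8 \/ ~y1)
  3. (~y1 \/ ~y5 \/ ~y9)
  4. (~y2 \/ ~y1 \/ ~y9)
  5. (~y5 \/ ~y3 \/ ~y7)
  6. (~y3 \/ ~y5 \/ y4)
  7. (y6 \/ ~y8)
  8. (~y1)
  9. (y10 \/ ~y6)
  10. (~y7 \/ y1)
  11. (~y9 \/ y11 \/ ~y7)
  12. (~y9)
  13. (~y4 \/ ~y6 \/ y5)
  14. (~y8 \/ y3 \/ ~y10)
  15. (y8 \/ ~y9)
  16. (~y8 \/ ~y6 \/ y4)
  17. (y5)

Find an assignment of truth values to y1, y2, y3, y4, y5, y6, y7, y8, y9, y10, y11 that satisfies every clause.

(~y1) is a unit clause, so y1 = False.
The clause (~y7) is unit: y7 must be False.
Unit propagation: (~y9) forces y9 = False.
Unit propagation: (y5) forces y5 = True.
Pure literal: y2 appears only negated; assign y2 = False.
Pure literal: y4 appears only positively; assign y4 = True.
Set y3 = False and propagate.
Try y6 = True.
  then y10 is forced to True.
  then y8 is forced to False.
y11 is now unconstrained; take y11 = False.
Check each clause:
  1. (~y2 \/ ~y5 \/ ~y8) — ~y8 is true.
  2. (~y1 \/ ~y8) — ~y8 is true.
  3. (~y1 \/ ~y5 \/ ~y9) — ~y1 is true.
  4. (~y9 \/ ~y1 \/ ~y2) — ~y9 is true.
  5. (~y3 \/ ~y5 \/ ~y7) — ~y7 is true.
  6. (~y5 \/ y4 \/ ~y3) — y4 is true.
  7. (y6 \/ ~y8) — ~y8 is true.
  8. (~y1) — ~y1 is true.
  9. (y10 \/ ~y6) — y10 is true.
  10. (y1 \/ ~y7) — ~y7 is true.
  11. (~y7 \/ ~y9 \/ y11) — ~y7 is true.
  12. (~y9) — ~y9 is true.
  13. (~y6 \/ ~y4 \/ y5) — y5 is true.
  14. (~y8 \/ y3 \/ ~y10) — ~y8 is true.
  15. (y8 \/ ~y9) — ~y9 is true.
  16. (~y6 \/ y4 \/ ~y8) — ~y8 is true.
  17. (y5) — y5 is true.

y1 = F  y2 = F  y3 = F  y4 = T  y5 = T  y6 = T  y7 = F  y8 = F  y9 = F  y10 = T  y11 = F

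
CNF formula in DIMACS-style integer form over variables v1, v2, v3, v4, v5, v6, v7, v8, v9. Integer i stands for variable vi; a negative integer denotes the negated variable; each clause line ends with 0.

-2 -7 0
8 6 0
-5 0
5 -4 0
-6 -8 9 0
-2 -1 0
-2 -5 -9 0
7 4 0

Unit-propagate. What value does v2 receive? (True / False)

False

(!v5) is a unit clause: v5 = False.
In (v5 || !v4), v5 is now false; !v4 must hold, so v4 = False.
(v4 || v7) with v4 = False leaves only v7, so v7 = True.
From (!v2 || !v7) and v7 = True: v2 = False.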